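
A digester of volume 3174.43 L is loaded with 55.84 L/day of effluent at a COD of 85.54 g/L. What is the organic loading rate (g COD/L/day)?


OLR = Q * S / V
= 55.84 * 85.54 / 3174.43
= 1.5047 g/L/day

1.5047 g/L/day


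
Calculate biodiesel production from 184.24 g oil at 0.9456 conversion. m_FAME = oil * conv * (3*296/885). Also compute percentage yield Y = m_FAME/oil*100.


m_FAME = oil * conv * (3 * 296 / 885) = oil * conv * (888/885)
= 184.24 * 0.9456 * 888 / 885
= 174.8079 g
Y = m_FAME / oil * 100 = conv * (888/885) * 100
= 0.9456 * 888 / 885 * 100
= 94.88%

174.8079 g FAME; Y = 94.88%


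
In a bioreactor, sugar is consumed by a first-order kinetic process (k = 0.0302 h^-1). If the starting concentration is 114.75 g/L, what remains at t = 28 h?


S = S0 * exp(-k * t)
S = 114.75 * exp(-0.0302 * 28)
S = 49.2621 g/L

49.2621 g/L


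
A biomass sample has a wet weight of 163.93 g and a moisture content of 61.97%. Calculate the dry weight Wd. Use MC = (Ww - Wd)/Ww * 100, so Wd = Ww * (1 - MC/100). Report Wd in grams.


Wd = Ww * (1 - MC/100)
= 163.93 * (1 - 61.97/100)
= 62.3426 g

62.3426 g


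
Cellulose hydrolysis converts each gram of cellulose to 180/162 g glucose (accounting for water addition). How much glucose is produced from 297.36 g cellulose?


glucose = cellulose * 180/162
= 297.36 * 180/162
= 330.4000 g

330.4000 g


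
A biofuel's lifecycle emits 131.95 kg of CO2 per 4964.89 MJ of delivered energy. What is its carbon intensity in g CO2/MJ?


CI = CO2 * 1000 / E
= 131.95 * 1000 / 4964.89
= 26.5766 g CO2/MJ

26.5766 g CO2/MJ


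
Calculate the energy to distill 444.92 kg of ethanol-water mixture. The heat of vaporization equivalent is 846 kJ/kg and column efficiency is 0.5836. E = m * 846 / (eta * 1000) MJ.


E = m * 846 / (eta * 1000)
= 444.92 * 846 / (0.5836 * 1000)
= 644.9663 MJ

644.9663 MJ


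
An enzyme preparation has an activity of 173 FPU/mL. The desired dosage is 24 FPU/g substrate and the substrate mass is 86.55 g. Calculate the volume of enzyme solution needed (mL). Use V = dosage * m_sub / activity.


V = dosage * m_sub / activity
V = 24 * 86.55 / 173
V = 12.0069 mL

12.0069 mL


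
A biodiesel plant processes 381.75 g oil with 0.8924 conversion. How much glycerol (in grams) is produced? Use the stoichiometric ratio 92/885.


glycerol = oil * conv * (92/885)
= 381.75 * 0.8924 * 92 / 885
= 35.4147 g

35.4147 g


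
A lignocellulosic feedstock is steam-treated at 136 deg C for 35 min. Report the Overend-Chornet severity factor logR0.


logR0 = log10(t * exp((T - 100) / 14.75))
= log10(35 * exp((136 - 100) / 14.75))
= 2.6040

2.6040


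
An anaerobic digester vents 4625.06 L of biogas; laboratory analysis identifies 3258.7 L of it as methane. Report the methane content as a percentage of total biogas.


CH4% = V_CH4 / V_total * 100
= 3258.7 / 4625.06 * 100
= 70.4575%

70.4575%


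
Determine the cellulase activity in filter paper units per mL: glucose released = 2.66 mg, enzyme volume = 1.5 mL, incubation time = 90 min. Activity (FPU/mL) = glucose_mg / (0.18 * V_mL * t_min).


Activity = glucose_mg / (0.18 mg/umol * V_mL * t_min)
= 2.66 / (0.18 * 1.5 * 90)
= 0.1095 FPU/mL

0.1095 FPU/mL


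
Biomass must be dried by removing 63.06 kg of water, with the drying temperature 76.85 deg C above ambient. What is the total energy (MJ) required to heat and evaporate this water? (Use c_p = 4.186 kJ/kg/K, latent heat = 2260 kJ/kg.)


E = m_water * (4.186 * dT + 2260) / 1000
= 63.06 * (4.186 * 76.85 + 2260) / 1000
= 162.8016 MJ

162.8016 MJ


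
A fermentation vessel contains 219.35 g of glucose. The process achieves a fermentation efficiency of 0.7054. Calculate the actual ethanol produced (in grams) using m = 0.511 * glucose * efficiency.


Actual ethanol: m = 0.511 * 219.35 * 0.7054
m = 79.0668 g

79.0668 g


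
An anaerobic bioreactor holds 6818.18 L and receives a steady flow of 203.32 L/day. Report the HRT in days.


HRT = V / Q
= 6818.18 / 203.32
= 33.5342 days

33.5342 days


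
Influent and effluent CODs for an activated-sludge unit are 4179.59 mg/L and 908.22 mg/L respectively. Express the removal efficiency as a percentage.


eta = (COD_in - COD_out) / COD_in * 100
= (4179.59 - 908.22) / 4179.59 * 100
= 78.2701%

78.2701%


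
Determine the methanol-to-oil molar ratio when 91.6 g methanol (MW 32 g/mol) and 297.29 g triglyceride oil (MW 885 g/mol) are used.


Molar ratio = n_MeOH / n_oil = (MeOH/32) / (oil/885) = (MeOH * 885) / (32 * oil)
= (91.6 * 885) / (32 * 297.29)
= 8.5214

8.5214


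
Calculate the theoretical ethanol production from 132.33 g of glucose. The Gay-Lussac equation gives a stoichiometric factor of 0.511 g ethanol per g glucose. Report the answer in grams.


Theoretical ethanol yield: m_EtOH = 0.511 * m_glucose
m_EtOH = 0.511 * 132.33 = 67.6206 g

67.6206 g


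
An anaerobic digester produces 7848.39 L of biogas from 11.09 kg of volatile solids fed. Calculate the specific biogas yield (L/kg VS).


Y = V / VS
= 7848.39 / 11.09
= 707.6997 L/kg VS

707.6997 L/kg VS


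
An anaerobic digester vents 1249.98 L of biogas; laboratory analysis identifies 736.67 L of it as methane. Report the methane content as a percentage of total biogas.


CH4% = V_CH4 / V_total * 100
= 736.67 / 1249.98 * 100
= 58.9345%

58.9345%


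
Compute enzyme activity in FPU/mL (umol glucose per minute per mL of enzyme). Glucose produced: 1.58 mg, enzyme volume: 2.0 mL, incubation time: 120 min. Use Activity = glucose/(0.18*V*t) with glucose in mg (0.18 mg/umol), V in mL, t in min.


Activity = glucose_mg / (0.18 mg/umol * V_mL * t_min)
= 1.58 / (0.18 * 2.0 * 120)
= 0.0366 FPU/mL

0.0366 FPU/mL


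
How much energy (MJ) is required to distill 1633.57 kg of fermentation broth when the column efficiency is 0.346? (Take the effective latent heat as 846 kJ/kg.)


E = m * 846 / (eta * 1000)
= 1633.57 * 846 / (0.346 * 1000)
= 3994.2203 MJ

3994.2203 MJ


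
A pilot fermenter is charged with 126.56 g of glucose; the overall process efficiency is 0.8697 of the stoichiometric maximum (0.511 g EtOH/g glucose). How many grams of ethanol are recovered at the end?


Actual ethanol: m = 0.511 * 126.56 * 0.8697
m = 56.2454 g

56.2454 g


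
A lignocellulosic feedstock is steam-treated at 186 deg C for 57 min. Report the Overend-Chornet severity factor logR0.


logR0 = log10(t * exp((T - 100) / 14.75))
= log10(57 * exp((186 - 100) / 14.75))
= 4.2880

4.2880


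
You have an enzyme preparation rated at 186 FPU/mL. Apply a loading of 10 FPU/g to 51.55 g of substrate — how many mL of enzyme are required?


V = dosage * m_sub / activity
V = 10 * 51.55 / 186
V = 2.7715 mL

2.7715 mL


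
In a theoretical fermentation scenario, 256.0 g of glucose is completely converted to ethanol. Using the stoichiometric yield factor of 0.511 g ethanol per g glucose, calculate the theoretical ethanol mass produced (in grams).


Theoretical ethanol yield: m_EtOH = 0.511 * m_glucose
m_EtOH = 0.511 * 256.0 = 130.8160 g

130.8160 g


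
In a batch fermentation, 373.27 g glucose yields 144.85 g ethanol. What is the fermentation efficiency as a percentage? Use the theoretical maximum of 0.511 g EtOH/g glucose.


Fermentation efficiency = (actual / (0.511 * glucose)) * 100
= (144.85 / (0.511 * 373.27)) * 100
= 75.9407%

75.9407%


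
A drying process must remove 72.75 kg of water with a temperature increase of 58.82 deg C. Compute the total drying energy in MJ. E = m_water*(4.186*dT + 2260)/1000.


E = m_water * (4.186 * dT + 2260) / 1000
= 72.75 * (4.186 * 58.82 + 2260) / 1000
= 182.3275 MJ

182.3275 MJ


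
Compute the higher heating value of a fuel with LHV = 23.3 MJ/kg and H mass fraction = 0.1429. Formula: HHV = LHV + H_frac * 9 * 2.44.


HHV = LHV + H_frac * 9 * 2.44
= 23.3 + 0.1429 * 9 * 2.44
= 26.4381 MJ/kg

26.4381 MJ/kg


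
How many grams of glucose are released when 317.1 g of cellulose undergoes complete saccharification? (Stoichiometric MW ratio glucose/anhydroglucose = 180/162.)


glucose = cellulose * 180/162
= 317.1 * 180/162
= 352.3333 g

352.3333 g


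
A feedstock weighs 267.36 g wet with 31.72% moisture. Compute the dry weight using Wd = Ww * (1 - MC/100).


Wd = Ww * (1 - MC/100)
= 267.36 * (1 - 31.72/100)
= 182.5534 g

182.5534 g


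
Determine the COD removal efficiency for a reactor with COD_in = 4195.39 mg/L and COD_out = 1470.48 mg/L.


eta = (COD_in - COD_out) / COD_in * 100
= (4195.39 - 1470.48) / 4195.39 * 100
= 64.9501%

64.9501%


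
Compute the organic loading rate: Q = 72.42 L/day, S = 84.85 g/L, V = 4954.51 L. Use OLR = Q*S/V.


OLR = Q * S / V
= 72.42 * 84.85 / 4954.51
= 1.2403 g/L/day

1.2403 g/L/day


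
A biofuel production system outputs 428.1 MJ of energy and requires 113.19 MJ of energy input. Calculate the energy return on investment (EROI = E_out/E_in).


EROI = E_out / E_in
= 428.1 / 113.19
= 3.7821

3.7821


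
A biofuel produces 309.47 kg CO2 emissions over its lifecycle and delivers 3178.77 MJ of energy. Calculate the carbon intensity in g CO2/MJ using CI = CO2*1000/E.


CI = CO2 * 1000 / E
= 309.47 * 1000 / 3178.77
= 97.3553 g CO2/MJ

97.3553 g CO2/MJ


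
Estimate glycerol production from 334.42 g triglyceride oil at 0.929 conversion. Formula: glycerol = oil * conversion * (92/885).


glycerol = oil * conv * (92/885)
= 334.42 * 0.929 * 92 / 885
= 32.2963 g

32.2963 g


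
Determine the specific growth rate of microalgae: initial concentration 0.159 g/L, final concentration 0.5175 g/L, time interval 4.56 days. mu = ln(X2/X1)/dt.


mu = ln(X2/X1) / dt
= ln(0.5175/0.159) / 4.56
= 0.2588 per day

0.2588 per day


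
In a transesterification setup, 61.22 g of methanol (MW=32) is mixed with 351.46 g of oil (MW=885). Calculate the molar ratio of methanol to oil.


Molar ratio = n_MeOH / n_oil = (MeOH/32) / (oil/885) = (MeOH * 885) / (32 * oil)
= (61.22 * 885) / (32 * 351.46)
= 4.8174

4.8174


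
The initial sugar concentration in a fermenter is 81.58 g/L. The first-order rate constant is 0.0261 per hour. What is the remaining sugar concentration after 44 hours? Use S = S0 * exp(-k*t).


S = S0 * exp(-k * t)
S = 81.58 * exp(-0.0261 * 44)
S = 25.8726 g/L

25.8726 g/L


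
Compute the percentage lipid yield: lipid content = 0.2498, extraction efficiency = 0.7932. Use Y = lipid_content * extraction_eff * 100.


Y = lipid_content * extraction_eff * 100
= 0.2498 * 0.7932 * 100
= 19.8141%

19.8141%


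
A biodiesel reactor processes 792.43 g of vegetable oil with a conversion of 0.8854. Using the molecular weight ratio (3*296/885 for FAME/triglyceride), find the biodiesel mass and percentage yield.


m_FAME = oil * conv * (3 * 296 / 885) = oil * conv * (888/885)
= 792.43 * 0.8854 * 888 / 885
= 703.9959 g
Y = m_FAME / oil * 100 = conv * (888/885) * 100
= 0.8854 * 888 / 885 * 100
= 88.84%

703.9959 g FAME; Y = 88.84%


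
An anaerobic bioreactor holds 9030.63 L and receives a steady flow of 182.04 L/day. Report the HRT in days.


HRT = V / Q
= 9030.63 / 182.04
= 49.6079 days

49.6079 days


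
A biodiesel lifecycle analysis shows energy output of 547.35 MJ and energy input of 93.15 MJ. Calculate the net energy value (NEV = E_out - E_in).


NEV = E_out - E_in
= 547.35 - 93.15
= 454.2000 MJ

454.2000 MJ


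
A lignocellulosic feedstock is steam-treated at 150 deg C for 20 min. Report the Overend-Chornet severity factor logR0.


logR0 = log10(t * exp((T - 100) / 14.75))
= log10(20 * exp((150 - 100) / 14.75))
= 2.7732

2.7732


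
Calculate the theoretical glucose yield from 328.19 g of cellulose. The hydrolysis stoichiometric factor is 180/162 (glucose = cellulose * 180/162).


glucose = cellulose * 180/162
= 328.19 * 180/162
= 364.6556 g

364.6556 g


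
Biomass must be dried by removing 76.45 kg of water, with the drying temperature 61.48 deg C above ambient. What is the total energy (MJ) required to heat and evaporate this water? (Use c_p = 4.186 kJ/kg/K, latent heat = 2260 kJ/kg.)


E = m_water * (4.186 * dT + 2260) / 1000
= 76.45 * (4.186 * 61.48 + 2260) / 1000
= 192.4518 MJ

192.4518 MJ


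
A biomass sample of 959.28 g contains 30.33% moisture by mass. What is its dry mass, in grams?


Wd = Ww * (1 - MC/100)
= 959.28 * (1 - 30.33/100)
= 668.3304 g

668.3304 g


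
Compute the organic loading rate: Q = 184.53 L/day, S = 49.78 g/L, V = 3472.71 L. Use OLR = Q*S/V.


OLR = Q * S / V
= 184.53 * 49.78 / 3472.71
= 2.6452 g/L/day

2.6452 g/L/day


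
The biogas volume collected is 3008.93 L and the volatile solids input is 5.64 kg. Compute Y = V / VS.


Y = V / VS
= 3008.93 / 5.64
= 533.4982 L/kg VS

533.4982 L/kg VS


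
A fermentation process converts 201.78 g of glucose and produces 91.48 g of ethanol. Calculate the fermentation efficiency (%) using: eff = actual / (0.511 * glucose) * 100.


Fermentation efficiency = (actual / (0.511 * glucose)) * 100
= (91.48 / (0.511 * 201.78)) * 100
= 88.7211%

88.7211%


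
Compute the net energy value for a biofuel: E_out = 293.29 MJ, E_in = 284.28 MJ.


NEV = E_out - E_in
= 293.29 - 284.28
= 9.0100 MJ

9.0100 MJ


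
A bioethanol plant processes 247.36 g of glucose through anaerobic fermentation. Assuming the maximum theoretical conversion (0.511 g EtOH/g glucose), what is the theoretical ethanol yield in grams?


Theoretical ethanol yield: m_EtOH = 0.511 * m_glucose
m_EtOH = 0.511 * 247.36 = 126.4010 g

126.4010 g


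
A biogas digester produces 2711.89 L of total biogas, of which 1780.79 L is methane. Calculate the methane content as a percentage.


CH4% = V_CH4 / V_total * 100
= 1780.79 / 2711.89 * 100
= 65.6660%

65.6660%


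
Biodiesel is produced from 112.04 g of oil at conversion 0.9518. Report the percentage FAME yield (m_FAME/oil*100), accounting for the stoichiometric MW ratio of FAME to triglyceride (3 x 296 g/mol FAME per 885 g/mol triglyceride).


m_FAME = oil * conv * (3 * 296 / 885) = oil * conv * (888/885)
= 112.04 * 0.9518 * 888 / 885
= 107.0012 g
Y = m_FAME / oil * 100 = conv * (888/885) * 100
= 0.9518 * 888 / 885 * 100
= 95.50%

95.50%


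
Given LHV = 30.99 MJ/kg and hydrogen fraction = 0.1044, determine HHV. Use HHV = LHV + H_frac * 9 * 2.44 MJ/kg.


HHV = LHV + H_frac * 9 * 2.44
= 30.99 + 0.1044 * 9 * 2.44
= 33.2826 MJ/kg

33.2826 MJ/kg


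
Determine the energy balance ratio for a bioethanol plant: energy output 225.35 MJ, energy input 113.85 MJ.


EROI = E_out / E_in
= 225.35 / 113.85
= 1.9794

1.9794


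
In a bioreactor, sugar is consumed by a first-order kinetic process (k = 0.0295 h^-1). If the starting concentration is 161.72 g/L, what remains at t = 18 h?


S = S0 * exp(-k * t)
S = 161.72 * exp(-0.0295 * 18)
S = 95.0941 g/L

95.0941 g/L


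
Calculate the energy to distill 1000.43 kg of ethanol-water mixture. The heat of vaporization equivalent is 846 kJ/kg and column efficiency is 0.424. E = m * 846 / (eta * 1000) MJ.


E = m * 846 / (eta * 1000)
= 1000.43 * 846 / (0.424 * 1000)
= 1996.1410 MJ

1996.1410 MJ


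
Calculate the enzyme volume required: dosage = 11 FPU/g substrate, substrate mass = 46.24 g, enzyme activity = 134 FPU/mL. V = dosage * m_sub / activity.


V = dosage * m_sub / activity
V = 11 * 46.24 / 134
V = 3.7958 mL

3.7958 mL


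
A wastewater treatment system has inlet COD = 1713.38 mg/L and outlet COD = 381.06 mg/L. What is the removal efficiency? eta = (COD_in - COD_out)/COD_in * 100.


eta = (COD_in - COD_out) / COD_in * 100
= (1713.38 - 381.06) / 1713.38 * 100
= 77.7597%

77.7597%


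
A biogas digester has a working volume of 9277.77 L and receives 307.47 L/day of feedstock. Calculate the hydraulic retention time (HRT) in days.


HRT = V / Q
= 9277.77 / 307.47
= 30.1746 days

30.1746 days


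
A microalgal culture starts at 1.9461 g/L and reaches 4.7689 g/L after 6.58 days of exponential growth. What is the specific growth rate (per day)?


mu = ln(X2/X1) / dt
= ln(4.7689/1.9461) / 6.58
= 0.1362 per day

0.1362 per day


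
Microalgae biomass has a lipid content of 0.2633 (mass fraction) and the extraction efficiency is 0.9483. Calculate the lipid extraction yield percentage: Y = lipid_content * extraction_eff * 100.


Y = lipid_content * extraction_eff * 100
= 0.2633 * 0.9483 * 100
= 24.9687%

24.9687%


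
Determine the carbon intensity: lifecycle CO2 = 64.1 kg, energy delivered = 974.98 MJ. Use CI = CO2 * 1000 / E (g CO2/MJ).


CI = CO2 * 1000 / E
= 64.1 * 1000 / 974.98
= 65.7449 g CO2/MJ

65.7449 g CO2/MJ


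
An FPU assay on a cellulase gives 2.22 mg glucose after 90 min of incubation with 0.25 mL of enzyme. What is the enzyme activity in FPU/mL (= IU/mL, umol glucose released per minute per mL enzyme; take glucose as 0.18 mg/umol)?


Activity = glucose_mg / (0.18 mg/umol * V_mL * t_min)
= 2.22 / (0.18 * 0.25 * 90)
= 0.5481 FPU/mL

0.5481 FPU/mL


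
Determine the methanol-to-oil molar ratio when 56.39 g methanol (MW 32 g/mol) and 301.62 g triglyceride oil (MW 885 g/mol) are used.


Molar ratio = n_MeOH / n_oil = (MeOH/32) / (oil/885) = (MeOH * 885) / (32 * oil)
= (56.39 * 885) / (32 * 301.62)
= 5.1705

5.1705


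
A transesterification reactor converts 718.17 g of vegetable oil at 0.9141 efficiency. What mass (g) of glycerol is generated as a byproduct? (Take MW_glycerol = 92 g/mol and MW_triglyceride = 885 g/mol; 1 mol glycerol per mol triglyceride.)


glycerol = oil * conv * (92/885)
= 718.17 * 0.9141 * 92 / 885
= 68.2442 g

68.2442 g


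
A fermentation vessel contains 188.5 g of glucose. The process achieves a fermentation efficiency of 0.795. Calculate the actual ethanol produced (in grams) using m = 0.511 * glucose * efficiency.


Actual ethanol: m = 0.511 * 188.5 * 0.795
m = 76.5772 g

76.5772 g


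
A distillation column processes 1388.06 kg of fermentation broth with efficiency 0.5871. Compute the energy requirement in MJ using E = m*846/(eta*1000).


E = m * 846 / (eta * 1000)
= 1388.06 * 846 / (0.5871 * 1000)
= 2000.1682 MJ

2000.1682 MJ


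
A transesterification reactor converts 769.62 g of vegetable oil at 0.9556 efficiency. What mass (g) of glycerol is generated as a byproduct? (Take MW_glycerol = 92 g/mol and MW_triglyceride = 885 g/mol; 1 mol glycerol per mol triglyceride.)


glycerol = oil * conv * (92/885)
= 769.62 * 0.9556 * 92 / 885
= 76.4534 g

76.4534 g


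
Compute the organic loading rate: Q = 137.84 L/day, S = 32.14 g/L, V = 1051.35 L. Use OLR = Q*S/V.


OLR = Q * S / V
= 137.84 * 32.14 / 1051.35
= 4.2138 g/L/day

4.2138 g/L/day


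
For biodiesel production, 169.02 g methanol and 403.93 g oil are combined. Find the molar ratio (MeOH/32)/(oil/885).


Molar ratio = n_MeOH / n_oil = (MeOH/32) / (oil/885) = (MeOH * 885) / (32 * oil)
= (169.02 * 885) / (32 * 403.93)
= 11.5724

11.5724


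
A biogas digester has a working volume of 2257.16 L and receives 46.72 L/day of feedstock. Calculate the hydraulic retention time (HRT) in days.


HRT = V / Q
= 2257.16 / 46.72
= 48.3125 days

48.3125 days


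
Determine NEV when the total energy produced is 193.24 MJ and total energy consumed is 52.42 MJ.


NEV = E_out - E_in
= 193.24 - 52.42
= 140.8200 MJ

140.8200 MJ


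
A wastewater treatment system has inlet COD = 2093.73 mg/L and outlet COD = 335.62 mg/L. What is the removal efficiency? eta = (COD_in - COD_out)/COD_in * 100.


eta = (COD_in - COD_out) / COD_in * 100
= (2093.73 - 335.62) / 2093.73 * 100
= 83.9702%

83.9702%


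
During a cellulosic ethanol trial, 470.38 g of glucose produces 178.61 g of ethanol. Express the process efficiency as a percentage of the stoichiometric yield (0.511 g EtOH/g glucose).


Fermentation efficiency = (actual / (0.511 * glucose)) * 100
= (178.61 / (0.511 * 470.38)) * 100
= 74.3081%

74.3081%


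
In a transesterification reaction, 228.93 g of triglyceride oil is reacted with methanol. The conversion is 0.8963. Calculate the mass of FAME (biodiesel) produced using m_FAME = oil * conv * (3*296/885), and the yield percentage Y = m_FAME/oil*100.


m_FAME = oil * conv * (3 * 296 / 885) = oil * conv * (888/885)
= 228.93 * 0.8963 * 888 / 885
= 205.8855 g
Y = m_FAME / oil * 100 = conv * (888/885) * 100
= 0.8963 * 888 / 885 * 100
= 89.93%

205.8855 g FAME; Y = 89.93%


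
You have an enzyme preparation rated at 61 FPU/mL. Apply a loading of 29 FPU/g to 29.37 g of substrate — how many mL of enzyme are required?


V = dosage * m_sub / activity
V = 29 * 29.37 / 61
V = 13.9628 mL

13.9628 mL


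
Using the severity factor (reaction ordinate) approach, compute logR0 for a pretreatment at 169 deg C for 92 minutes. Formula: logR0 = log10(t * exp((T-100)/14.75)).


logR0 = log10(t * exp((T - 100) / 14.75))
= log10(92 * exp((169 - 100) / 14.75))
= 3.9954

3.9954


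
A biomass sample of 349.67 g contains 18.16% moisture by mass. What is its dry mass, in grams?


Wd = Ww * (1 - MC/100)
= 349.67 * (1 - 18.16/100)
= 286.1699 g

286.1699 g


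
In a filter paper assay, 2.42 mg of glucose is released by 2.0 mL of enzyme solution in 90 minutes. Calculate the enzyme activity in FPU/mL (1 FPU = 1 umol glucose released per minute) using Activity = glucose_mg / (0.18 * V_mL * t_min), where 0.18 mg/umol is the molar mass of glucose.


Activity = glucose_mg / (0.18 mg/umol * V_mL * t_min)
= 2.42 / (0.18 * 2.0 * 90)
= 0.0747 FPU/mL

0.0747 FPU/mL


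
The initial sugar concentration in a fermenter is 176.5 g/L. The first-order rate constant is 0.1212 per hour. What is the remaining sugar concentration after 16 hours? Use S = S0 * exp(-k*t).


S = S0 * exp(-k * t)
S = 176.5 * exp(-0.1212 * 16)
S = 25.3840 g/L

25.3840 g/L


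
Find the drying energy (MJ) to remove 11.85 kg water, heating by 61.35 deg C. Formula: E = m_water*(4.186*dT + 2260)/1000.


E = m_water * (4.186 * dT + 2260) / 1000
= 11.85 * (4.186 * 61.35 + 2260) / 1000
= 29.8242 MJ

29.8242 MJ


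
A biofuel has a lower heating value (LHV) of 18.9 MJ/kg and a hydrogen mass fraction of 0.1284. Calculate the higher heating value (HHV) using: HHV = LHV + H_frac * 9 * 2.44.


HHV = LHV + H_frac * 9 * 2.44
= 18.9 + 0.1284 * 9 * 2.44
= 21.7197 MJ/kg

21.7197 MJ/kg


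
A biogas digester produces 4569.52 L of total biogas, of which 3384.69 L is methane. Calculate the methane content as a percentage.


CH4% = V_CH4 / V_total * 100
= 3384.69 / 4569.52 * 100
= 74.0710%

74.0710%


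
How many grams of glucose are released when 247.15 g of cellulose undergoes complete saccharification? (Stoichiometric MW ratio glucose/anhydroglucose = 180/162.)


glucose = cellulose * 180/162
= 247.15 * 180/162
= 274.6111 g

274.6111 g


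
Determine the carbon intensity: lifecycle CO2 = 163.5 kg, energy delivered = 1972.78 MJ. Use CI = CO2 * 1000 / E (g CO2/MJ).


CI = CO2 * 1000 / E
= 163.5 * 1000 / 1972.78
= 82.8780 g CO2/MJ

82.8780 g CO2/MJ


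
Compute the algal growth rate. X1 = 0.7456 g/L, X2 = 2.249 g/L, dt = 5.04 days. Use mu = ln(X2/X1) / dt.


mu = ln(X2/X1) / dt
= ln(2.249/0.7456) / 5.04
= 0.2191 per day

0.2191 per day


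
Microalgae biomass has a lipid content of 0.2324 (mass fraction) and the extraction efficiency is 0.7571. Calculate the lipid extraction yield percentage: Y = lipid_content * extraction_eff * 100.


Y = lipid_content * extraction_eff * 100
= 0.2324 * 0.7571 * 100
= 17.5950%

17.5950%


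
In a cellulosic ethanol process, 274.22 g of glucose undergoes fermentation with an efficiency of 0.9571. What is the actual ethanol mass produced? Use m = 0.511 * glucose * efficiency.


Actual ethanol: m = 0.511 * 274.22 * 0.9571
m = 134.1150 g

134.1150 g


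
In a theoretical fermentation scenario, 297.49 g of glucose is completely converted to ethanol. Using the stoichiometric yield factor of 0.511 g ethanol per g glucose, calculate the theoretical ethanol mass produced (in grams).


Theoretical ethanol yield: m_EtOH = 0.511 * m_glucose
m_EtOH = 0.511 * 297.49 = 152.0174 g

152.0174 g


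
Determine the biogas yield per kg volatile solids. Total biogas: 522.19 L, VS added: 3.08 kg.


Y = V / VS
= 522.19 / 3.08
= 169.5422 L/kg VS

169.5422 L/kg VS


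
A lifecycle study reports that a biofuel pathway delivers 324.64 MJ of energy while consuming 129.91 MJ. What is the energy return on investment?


EROI = E_out / E_in
= 324.64 / 129.91
= 2.4990

2.4990


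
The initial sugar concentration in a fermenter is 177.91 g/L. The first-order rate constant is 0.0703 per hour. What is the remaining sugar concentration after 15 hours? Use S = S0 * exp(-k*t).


S = S0 * exp(-k * t)
S = 177.91 * exp(-0.0703 * 15)
S = 61.9779 g/L

61.9779 g/L


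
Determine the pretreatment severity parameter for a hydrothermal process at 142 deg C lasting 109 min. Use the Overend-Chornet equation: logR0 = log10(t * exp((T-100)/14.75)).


logR0 = log10(t * exp((T - 100) / 14.75))
= log10(109 * exp((142 - 100) / 14.75))
= 3.2741

3.2741


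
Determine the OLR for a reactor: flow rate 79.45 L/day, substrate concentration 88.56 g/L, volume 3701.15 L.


OLR = Q * S / V
= 79.45 * 88.56 / 3701.15
= 1.9011 g/L/day

1.9011 g/L/day


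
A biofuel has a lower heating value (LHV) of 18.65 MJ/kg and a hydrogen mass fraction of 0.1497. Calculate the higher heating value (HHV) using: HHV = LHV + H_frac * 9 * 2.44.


HHV = LHV + H_frac * 9 * 2.44
= 18.65 + 0.1497 * 9 * 2.44
= 21.9374 MJ/kg

21.9374 MJ/kg


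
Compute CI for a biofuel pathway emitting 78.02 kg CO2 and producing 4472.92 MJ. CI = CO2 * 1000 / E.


CI = CO2 * 1000 / E
= 78.02 * 1000 / 4472.92
= 17.4427 g CO2/MJ

17.4427 g CO2/MJ


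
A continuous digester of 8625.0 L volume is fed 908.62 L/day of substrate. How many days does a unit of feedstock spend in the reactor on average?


HRT = V / Q
= 8625.0 / 908.62
= 9.4924 days

9.4924 days


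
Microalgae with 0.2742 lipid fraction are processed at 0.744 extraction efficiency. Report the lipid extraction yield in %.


Y = lipid_content * extraction_eff * 100
= 0.2742 * 0.744 * 100
= 20.4005%

20.4005%


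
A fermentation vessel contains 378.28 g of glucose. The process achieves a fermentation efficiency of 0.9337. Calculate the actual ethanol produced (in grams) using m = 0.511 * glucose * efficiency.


Actual ethanol: m = 0.511 * 378.28 * 0.9337
m = 180.4852 g

180.4852 g


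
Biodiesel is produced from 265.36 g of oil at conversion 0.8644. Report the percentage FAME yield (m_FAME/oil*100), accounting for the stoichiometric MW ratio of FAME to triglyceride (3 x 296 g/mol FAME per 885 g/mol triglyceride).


m_FAME = oil * conv * (3 * 296 / 885) = oil * conv * (888/885)
= 265.36 * 0.8644 * 888 / 885
= 230.1547 g
Y = m_FAME / oil * 100 = conv * (888/885) * 100
= 0.8644 * 888 / 885 * 100
= 86.73%

86.73%


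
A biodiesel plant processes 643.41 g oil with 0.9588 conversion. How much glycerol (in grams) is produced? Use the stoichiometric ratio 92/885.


glycerol = oil * conv * (92/885)
= 643.41 * 0.9588 * 92 / 885
= 64.1299 g

64.1299 g


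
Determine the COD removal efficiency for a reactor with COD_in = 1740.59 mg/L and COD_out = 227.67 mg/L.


eta = (COD_in - COD_out) / COD_in * 100
= (1740.59 - 227.67) / 1740.59 * 100
= 86.9200%

86.9200%


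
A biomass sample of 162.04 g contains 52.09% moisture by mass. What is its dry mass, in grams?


Wd = Ww * (1 - MC/100)
= 162.04 * (1 - 52.09/100)
= 77.6334 g

77.6334 g


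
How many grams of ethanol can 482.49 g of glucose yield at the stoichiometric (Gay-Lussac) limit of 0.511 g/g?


Theoretical ethanol yield: m_EtOH = 0.511 * m_glucose
m_EtOH = 0.511 * 482.49 = 246.5524 g

246.5524 g


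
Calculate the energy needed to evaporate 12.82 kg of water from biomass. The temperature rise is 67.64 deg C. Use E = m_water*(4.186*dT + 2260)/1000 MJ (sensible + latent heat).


E = m_water * (4.186 * dT + 2260) / 1000
= 12.82 * (4.186 * 67.64 + 2260) / 1000
= 32.6031 MJ

32.6031 MJ


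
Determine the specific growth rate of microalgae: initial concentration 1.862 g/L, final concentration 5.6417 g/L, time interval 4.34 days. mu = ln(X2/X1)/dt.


mu = ln(X2/X1) / dt
= ln(5.6417/1.862) / 4.34
= 0.2554 per day

0.2554 per day


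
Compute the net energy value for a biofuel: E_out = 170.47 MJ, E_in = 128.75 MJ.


NEV = E_out - E_in
= 170.47 - 128.75
= 41.7200 MJ

41.7200 MJ


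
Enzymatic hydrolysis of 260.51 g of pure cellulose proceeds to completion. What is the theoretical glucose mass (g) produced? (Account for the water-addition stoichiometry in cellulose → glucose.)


glucose = cellulose * 180/162
= 260.51 * 180/162
= 289.4556 g

289.4556 g


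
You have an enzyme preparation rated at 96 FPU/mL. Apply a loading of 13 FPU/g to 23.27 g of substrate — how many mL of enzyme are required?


V = dosage * m_sub / activity
V = 13 * 23.27 / 96
V = 3.1511 mL

3.1511 mL


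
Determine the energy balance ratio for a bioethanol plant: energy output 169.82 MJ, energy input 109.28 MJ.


EROI = E_out / E_in
= 169.82 / 109.28
= 1.5540

1.5540


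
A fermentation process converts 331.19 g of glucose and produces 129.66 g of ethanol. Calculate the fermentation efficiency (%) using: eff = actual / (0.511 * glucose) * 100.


Fermentation efficiency = (actual / (0.511 * glucose)) * 100
= (129.66 / (0.511 * 331.19)) * 100
= 76.6140%

76.6140%


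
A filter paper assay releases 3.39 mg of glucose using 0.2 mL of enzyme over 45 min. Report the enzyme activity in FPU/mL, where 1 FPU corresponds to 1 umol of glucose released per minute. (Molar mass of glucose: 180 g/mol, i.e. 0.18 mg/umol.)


Activity = glucose_mg / (0.18 mg/umol * V_mL * t_min)
= 3.39 / (0.18 * 0.2 * 45)
= 2.0926 FPU/mL

2.0926 FPU/mL


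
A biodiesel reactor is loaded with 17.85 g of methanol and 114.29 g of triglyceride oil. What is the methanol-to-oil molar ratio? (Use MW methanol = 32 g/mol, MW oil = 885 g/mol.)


Molar ratio = n_MeOH / n_oil = (MeOH/32) / (oil/885) = (MeOH * 885) / (32 * oil)
= (17.85 * 885) / (32 * 114.29)
= 4.3194

4.3194


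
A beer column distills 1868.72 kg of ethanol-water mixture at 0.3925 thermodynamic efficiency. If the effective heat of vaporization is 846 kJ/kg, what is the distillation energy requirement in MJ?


E = m * 846 / (eta * 1000)
= 1868.72 * 846 / (0.3925 * 1000)
= 4027.8653 MJ

4027.8653 MJ


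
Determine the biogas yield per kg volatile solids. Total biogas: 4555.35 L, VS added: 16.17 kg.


Y = V / VS
= 4555.35 / 16.17
= 281.7161 L/kg VS

281.7161 L/kg VS


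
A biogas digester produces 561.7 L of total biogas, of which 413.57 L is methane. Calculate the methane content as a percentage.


CH4% = V_CH4 / V_total * 100
= 413.57 / 561.7 * 100
= 73.6283%

73.6283%


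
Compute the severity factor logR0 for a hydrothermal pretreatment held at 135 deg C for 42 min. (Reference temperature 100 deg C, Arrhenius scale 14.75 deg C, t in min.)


logR0 = log10(t * exp((T - 100) / 14.75))
= log10(42 * exp((135 - 100) / 14.75))
= 2.6538

2.6538


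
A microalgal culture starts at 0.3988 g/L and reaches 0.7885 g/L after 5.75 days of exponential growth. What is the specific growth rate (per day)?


mu = ln(X2/X1) / dt
= ln(0.7885/0.3988) / 5.75
= 0.1186 per day

0.1186 per day


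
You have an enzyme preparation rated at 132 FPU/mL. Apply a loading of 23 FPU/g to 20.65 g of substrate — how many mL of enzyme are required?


V = dosage * m_sub / activity
V = 23 * 20.65 / 132
V = 3.5981 mL

3.5981 mL


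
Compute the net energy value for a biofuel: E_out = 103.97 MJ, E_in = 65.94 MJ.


NEV = E_out - E_in
= 103.97 - 65.94
= 38.0300 MJ

38.0300 MJ


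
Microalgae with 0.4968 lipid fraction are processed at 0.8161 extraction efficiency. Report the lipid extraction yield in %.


Y = lipid_content * extraction_eff * 100
= 0.4968 * 0.8161 * 100
= 40.5438%

40.5438%


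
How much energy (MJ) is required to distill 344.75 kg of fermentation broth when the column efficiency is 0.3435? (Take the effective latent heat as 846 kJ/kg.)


E = m * 846 / (eta * 1000)
= 344.75 * 846 / (0.3435 * 1000)
= 849.0786 MJ

849.0786 MJ


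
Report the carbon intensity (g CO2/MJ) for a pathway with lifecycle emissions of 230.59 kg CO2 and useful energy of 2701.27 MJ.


CI = CO2 * 1000 / E
= 230.59 * 1000 / 2701.27
= 85.3636 g CO2/MJ

85.3636 g CO2/MJ


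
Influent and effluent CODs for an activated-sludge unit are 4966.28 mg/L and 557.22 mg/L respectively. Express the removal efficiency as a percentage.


eta = (COD_in - COD_out) / COD_in * 100
= (4966.28 - 557.22) / 4966.28 * 100
= 88.7799%

88.7799%


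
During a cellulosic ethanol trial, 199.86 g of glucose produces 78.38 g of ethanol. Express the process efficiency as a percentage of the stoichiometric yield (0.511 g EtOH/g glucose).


Fermentation efficiency = (actual / (0.511 * glucose)) * 100
= (78.38 / (0.511 * 199.86)) * 100
= 76.7465%

76.7465%


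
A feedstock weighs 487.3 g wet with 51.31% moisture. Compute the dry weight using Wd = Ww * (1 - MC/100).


Wd = Ww * (1 - MC/100)
= 487.3 * (1 - 51.31/100)
= 237.2664 g

237.2664 g


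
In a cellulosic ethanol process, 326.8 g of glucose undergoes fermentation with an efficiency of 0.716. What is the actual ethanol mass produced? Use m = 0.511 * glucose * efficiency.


Actual ethanol: m = 0.511 * 326.8 * 0.716
m = 119.5683 g

119.5683 g


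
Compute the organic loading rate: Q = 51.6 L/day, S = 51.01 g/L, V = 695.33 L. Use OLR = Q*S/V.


OLR = Q * S / V
= 51.6 * 51.01 / 695.33
= 3.7854 g/L/day

3.7854 g/L/day


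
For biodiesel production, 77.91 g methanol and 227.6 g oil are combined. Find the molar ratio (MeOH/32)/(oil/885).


Molar ratio = n_MeOH / n_oil = (MeOH/32) / (oil/885) = (MeOH * 885) / (32 * oil)
= (77.91 * 885) / (32 * 227.6)
= 9.4670

9.4670


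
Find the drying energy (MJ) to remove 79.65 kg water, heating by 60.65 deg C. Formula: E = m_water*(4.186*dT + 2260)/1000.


E = m_water * (4.186 * dT + 2260) / 1000
= 79.65 * (4.186 * 60.65 + 2260) / 1000
= 200.2306 MJ

200.2306 MJ


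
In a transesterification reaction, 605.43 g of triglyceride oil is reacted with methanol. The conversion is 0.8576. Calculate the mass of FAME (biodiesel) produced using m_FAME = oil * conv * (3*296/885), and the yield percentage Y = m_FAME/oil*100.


m_FAME = oil * conv * (3 * 296 / 885) = oil * conv * (888/885)
= 605.43 * 0.8576 * 888 / 885
= 520.9768 g
Y = m_FAME / oil * 100 = conv * (888/885) * 100
= 0.8576 * 888 / 885 * 100
= 86.05%

520.9768 g FAME; Y = 86.05%


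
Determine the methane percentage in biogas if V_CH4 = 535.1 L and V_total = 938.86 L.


CH4% = V_CH4 / V_total * 100
= 535.1 / 938.86 * 100
= 56.9947%

56.9947%


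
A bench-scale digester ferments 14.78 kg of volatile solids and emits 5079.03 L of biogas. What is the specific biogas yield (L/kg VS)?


Y = V / VS
= 5079.03 / 14.78
= 343.6421 L/kg VS

343.6421 L/kg VS


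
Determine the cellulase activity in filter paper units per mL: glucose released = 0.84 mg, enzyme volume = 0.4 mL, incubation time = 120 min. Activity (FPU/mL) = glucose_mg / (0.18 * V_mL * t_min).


Activity = glucose_mg / (0.18 mg/umol * V_mL * t_min)
= 0.84 / (0.18 * 0.4 * 120)
= 0.0972 FPU/mL

0.0972 FPU/mL


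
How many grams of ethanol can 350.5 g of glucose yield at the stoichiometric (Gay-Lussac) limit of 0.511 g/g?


Theoretical ethanol yield: m_EtOH = 0.511 * m_glucose
m_EtOH = 0.511 * 350.5 = 179.1055 g

179.1055 g


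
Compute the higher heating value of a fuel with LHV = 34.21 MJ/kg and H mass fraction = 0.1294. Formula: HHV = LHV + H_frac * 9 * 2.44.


HHV = LHV + H_frac * 9 * 2.44
= 34.21 + 0.1294 * 9 * 2.44
= 37.0516 MJ/kg

37.0516 MJ/kg


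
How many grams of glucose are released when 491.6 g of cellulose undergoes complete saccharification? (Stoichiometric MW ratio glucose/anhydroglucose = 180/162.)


glucose = cellulose * 180/162
= 491.6 * 180/162
= 546.2222 g

546.2222 g


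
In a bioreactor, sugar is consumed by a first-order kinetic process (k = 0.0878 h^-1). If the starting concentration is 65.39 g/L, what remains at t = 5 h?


S = S0 * exp(-k * t)
S = 65.39 * exp(-0.0878 * 5)
S = 42.1557 g/L

42.1557 g/L


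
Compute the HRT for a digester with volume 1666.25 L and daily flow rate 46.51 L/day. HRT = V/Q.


HRT = V / Q
= 1666.25 / 46.51
= 35.8256 days

35.8256 days


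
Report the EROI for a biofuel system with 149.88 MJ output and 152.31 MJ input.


EROI = E_out / E_in
= 149.88 / 152.31
= 0.9840

0.9840


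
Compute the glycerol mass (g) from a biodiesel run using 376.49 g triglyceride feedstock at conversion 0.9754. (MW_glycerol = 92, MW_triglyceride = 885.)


glycerol = oil * conv * (92/885)
= 376.49 * 0.9754 * 92 / 885
= 38.1752 g

38.1752 g


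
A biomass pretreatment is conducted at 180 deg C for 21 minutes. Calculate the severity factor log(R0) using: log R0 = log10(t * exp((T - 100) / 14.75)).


logR0 = log10(t * exp((T - 100) / 14.75))
= log10(21 * exp((180 - 100) / 14.75))
= 3.6777

3.6777


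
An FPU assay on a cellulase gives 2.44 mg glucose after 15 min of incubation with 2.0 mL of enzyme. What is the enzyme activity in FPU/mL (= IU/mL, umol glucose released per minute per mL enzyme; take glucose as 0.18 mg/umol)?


Activity = glucose_mg / (0.18 mg/umol * V_mL * t_min)
= 2.44 / (0.18 * 2.0 * 15)
= 0.4519 FPU/mL

0.4519 FPU/mL


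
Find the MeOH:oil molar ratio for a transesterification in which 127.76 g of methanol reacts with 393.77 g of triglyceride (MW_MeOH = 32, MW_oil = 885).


Molar ratio = n_MeOH / n_oil = (MeOH/32) / (oil/885) = (MeOH * 885) / (32 * oil)
= (127.76 * 885) / (32 * 393.77)
= 8.9732

8.9732


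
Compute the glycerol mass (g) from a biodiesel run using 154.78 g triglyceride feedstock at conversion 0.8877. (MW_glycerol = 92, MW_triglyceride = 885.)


glycerol = oil * conv * (92/885)
= 154.78 * 0.8877 * 92 / 885
= 14.2832 g

14.2832 g


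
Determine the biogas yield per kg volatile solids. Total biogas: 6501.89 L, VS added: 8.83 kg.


Y = V / VS
= 6501.89 / 8.83
= 736.3409 L/kg VS

736.3409 L/kg VS


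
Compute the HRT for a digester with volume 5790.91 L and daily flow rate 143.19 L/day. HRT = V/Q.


HRT = V / Q
= 5790.91 / 143.19
= 40.4421 days

40.4421 days


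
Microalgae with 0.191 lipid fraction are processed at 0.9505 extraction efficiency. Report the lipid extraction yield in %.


Y = lipid_content * extraction_eff * 100
= 0.191 * 0.9505 * 100
= 18.1546%

18.1546%


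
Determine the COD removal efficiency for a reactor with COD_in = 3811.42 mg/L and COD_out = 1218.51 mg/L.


eta = (COD_in - COD_out) / COD_in * 100
= (3811.42 - 1218.51) / 3811.42 * 100
= 68.0300%

68.0300%


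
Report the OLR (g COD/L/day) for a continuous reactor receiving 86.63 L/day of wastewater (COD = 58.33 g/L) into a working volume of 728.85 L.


OLR = Q * S / V
= 86.63 * 58.33 / 728.85
= 6.9330 g/L/day

6.9330 g/L/day


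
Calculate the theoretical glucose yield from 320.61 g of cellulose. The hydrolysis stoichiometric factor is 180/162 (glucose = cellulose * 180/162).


glucose = cellulose * 180/162
= 320.61 * 180/162
= 356.2333 g

356.2333 g


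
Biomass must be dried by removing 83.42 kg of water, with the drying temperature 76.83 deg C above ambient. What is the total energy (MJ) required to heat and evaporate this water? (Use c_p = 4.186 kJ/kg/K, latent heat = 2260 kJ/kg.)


E = m_water * (4.186 * dT + 2260) / 1000
= 83.42 * (4.186 * 76.83 + 2260) / 1000
= 215.3579 MJ

215.3579 MJ


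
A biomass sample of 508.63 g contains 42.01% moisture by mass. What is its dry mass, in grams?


Wd = Ww * (1 - MC/100)
= 508.63 * (1 - 42.01/100)
= 294.9545 g

294.9545 g


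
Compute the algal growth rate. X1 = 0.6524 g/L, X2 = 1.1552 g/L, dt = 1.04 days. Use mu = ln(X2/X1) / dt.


mu = ln(X2/X1) / dt
= ln(1.1552/0.6524) / 1.04
= 0.5494 per day

0.5494 per day
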